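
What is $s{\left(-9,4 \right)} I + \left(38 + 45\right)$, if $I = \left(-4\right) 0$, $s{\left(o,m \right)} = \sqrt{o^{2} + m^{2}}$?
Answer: $83$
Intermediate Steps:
$s{\left(o,m \right)} = \sqrt{m^{2} + o^{2}}$
$I = 0$
$s{\left(-9,4 \right)} I + \left(38 + 45\right) = \sqrt{4^{2} + \left(-9\right)^{2}} \cdot 0 + \left(38 + 45\right) = \sqrt{16 + 81} \cdot 0 + 83 = \sqrt{97} \cdot 0 + 83 = 0 + 83 = 83$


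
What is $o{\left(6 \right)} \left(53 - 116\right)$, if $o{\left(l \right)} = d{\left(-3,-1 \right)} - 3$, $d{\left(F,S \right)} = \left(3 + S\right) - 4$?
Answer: $315$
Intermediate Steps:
$d{\left(F,S \right)} = -1 + S$
$o{\left(l \right)} = -5$ ($o{\left(l \right)} = \left(-1 - 1\right) - 3 = -2 - 3 = -5$)
$o{\left(6 \right)} \left(53 - 116\right) = - 5 \left(53 - 116\right) = \left(-5\right) \left(-63\right) = 315$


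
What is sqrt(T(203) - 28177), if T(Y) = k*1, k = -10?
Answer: I*sqrt(28187) ≈ 167.89*I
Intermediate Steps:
T(Y) = -10 (T(Y) = -10*1 = -10)
sqrt(T(203) - 28177) = sqrt(-10 - 28177) = sqrt(-28187) = I*sqrt(28187)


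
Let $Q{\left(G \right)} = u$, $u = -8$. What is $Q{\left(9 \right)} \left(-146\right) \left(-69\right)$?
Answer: $-80592$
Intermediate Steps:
$Q{\left(G \right)} = -8$
$Q{\left(9 \right)} \left(-146\right) \left(-69\right) = \left(-8\right) \left(-146\right) \left(-69\right) = 1168 \left(-69\right) = -80592$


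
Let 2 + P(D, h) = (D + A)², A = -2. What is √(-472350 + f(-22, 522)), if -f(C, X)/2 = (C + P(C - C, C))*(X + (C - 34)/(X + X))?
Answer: I*√3417192670/87 ≈ 671.92*I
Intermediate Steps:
P(D, h) = -2 + (-2 + D)² (P(D, h) = -2 + (D - 2)² = -2 + (-2 + D)²)
f(C, X) = -2*(2 + C)*(X + (-34 + C)/(2*X)) (f(C, X) = -2*(C + (-2 + (-2 + (C - C))²))*(X + (C - 34)/(X + X)) = -2*(C + (-2 + (-2 + 0)²))*(X + (-34 + C)/((2*X))) = -2*(C + (-2 + (-2)²))*(X + (-34 + C)*(1/(2*X))) = -2*(C + (-2 + 4))*(X + (-34 + C)/(2*X)) = -2*(C + 2)*(X + (-34 + C)/(2*X)) = -2*(2 + C)*(X + (-34 + C)/(2*X)))
√(-472350 + f(-22, 522)) = √(-472350 + (68 - 1*(-22)² + 32*(-22) - 2*522²*(2 - 22))/522) = √(-472350 + (68 - 1*484 - 704 - 2*272484*(-20))/522) = √(-472350 + (68 - 484 - 704 + 10899360)/522) = √(-472350 + (1/522)*10898240) = √(-472350 + 5449120/261) = √(-117834230/261) = I*√3417192670/87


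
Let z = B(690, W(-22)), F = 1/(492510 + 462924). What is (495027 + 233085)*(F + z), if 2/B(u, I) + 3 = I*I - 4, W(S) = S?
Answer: 77315179480/25319001 ≈ 3053.6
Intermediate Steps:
F = 1/955434 ≈ 1.0466e-6
B(u, I) = 2/(-7 + I**2) (B(u, I) = 2/(-3 + (I*I - 4)) = 2/(-3 + (I**2 - 4)) = 2/(-3 + (-4 + I**2)) = 2/(-7 + I**2))
z = 2/477 (z = 2/(-7 + (-22)**2) = 2/(-7 + 484) = 2/477 ≈ 0.0041929)
(495027 + 233085)*(F + z) = (495027 + 233085)*(1/955434 + 2/477) = 728112*(637115/151914006) = 77315179480/25319001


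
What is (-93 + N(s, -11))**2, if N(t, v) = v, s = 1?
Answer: 10816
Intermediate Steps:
(-93 + N(s, -11))**2 = (-93 - 11)**2 = (-104)**2 = 10816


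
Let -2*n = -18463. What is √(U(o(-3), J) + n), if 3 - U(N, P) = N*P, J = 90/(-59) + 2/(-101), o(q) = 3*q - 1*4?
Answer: √1308803332234/11918 ≈ 95.992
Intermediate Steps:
n = 18463/2 (n = -½*(-18463) = 18463/2 ≈ 9231.5)
o(q) = -4 + 3*q (o(q) = 3*q - 4 = -4 + 3*q)
J = -9208/5959 (J = 90*(-1/59) + 2*(-1/101) = -90/59 - 2/101 = -9208/5959 ≈ -1.5452)
U(N, P) = 3 - N*P
√(U(o(-3), J) + n) = √((3 - 1*(-4 + 3*(-3))*(-9208/5959)) + 18463/2) = √((3 - 1*(-4 - 9)*(-9208/5959)) + 18463/2) = √((3 - 1*(-13)*(-9208/5959)) + 18463/2) = √((3 - 119704/5959) + 18463/2) = √(-101827/5959 + 18463/2) = √(109817363/11918) = √1308803332234/11918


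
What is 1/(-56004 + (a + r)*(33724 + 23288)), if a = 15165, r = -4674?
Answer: 1/598056888 ≈ 1.6721e-9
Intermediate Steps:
1/(-56004 + (a + r)*(33724 + 23288)) = 1/(-56004 + (15165 - 4674)*(33724 + 23288)) = 1/(-56004 + 10491*57012) = 1/(-56004 + 598112892) = 1/598056888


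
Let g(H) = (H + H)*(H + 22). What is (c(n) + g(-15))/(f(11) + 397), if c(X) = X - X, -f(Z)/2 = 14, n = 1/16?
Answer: -70/123 ≈ -0.56911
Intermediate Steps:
g(H) = 2*H*(22 + H) (g(H) = (2*H)*(22 + H) = 2*H*(22 + H))
n = 1/16 ≈ 0.062500
f(Z) = -28 (f(Z) = -2*14 = -28)
c(X) = 0
(c(n) + g(-15))/(f(11) + 397) = (0 + 2*(-15)*(22 - 15))/(-28 + 397) = (0 + 2*(-15)*7)/369 = (0 - 210)*(1/369) = -210*1/369 = -70/123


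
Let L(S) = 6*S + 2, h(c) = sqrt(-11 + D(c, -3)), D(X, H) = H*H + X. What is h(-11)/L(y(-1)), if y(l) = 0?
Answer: I*sqrt(13)/2 ≈ 1.8028*I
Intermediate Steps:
D(X, H) = X + H**2 (D(X, H) = H**2 + X = X + H**2)
h(c) = sqrt(-2 + c) (h(c) = sqrt(-11 + (c + (-3)**2)) = sqrt(-11 + (c + 9)) = sqrt(-11 + (9 + c)) = sqrt(-2 + c))
L(S) = 2 + 6*S
h(-11)/L(y(-1)) = sqrt(-2 - 11)/(2 + 6*0) = sqrt(-13)/(2 + 0) = (I*sqrt(13))/2 = (I*sqrt(13))*(1/2) = I*sqrt(13)/2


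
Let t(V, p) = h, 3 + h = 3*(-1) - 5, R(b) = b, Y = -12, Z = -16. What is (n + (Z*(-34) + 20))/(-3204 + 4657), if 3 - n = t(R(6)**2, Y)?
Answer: 578/1453 ≈ 0.39780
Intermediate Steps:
h = -11 (h = -3 + (3*(-1) - 5) = -3 + (-3 - 5) = -3 - 8 = -11)
t(V, p) = -11
n = 14 (n = 3 - 1*(-11) = 3 + 11 = 14)
(n + (Z*(-34) + 20))/(-3204 + 4657) = (14 + (-16*(-34) + 20))/(-3204 + 4657) = (14 + (544 + 20))/1453 = (14 + 564)*(1/1453) = 578*(1/1453) = 578/1453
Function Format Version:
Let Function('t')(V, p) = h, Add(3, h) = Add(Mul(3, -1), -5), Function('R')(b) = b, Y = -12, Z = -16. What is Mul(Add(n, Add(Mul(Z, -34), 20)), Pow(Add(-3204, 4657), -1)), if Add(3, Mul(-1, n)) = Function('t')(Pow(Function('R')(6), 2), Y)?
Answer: Rational(578, 1453) ≈ 0.39780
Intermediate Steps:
h = -11 (h = Add(-3, Add(Mul(3, -1), -5)) = Add(-3, Add(-3, -5)) = Add(-3, -8) = -11)
Function('t')(V, p) = -11
n = 14 (n = Add(3, Mul(-1, -11)) = Add(3, 11) = 14)
Mul(Add(n, Add(Mul(Z, -34), 20)), Pow(Add(-3204, 4657), -1)) = Mul(Add(14, Add(Mul(-16, -34), 20)), Pow(Add(-3204, 4657), -1)) = Mul(Add(14, Add(544, 20)), Pow(1453, -1)) = Mul(Add(14, 564), Rational(1, 1453)) = Mul(578, Rational(1, 1453)) = Rational(578, 1453)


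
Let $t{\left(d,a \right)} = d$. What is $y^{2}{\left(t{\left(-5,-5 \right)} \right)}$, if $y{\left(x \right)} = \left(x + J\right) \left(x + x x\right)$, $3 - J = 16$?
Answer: $129600$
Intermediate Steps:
$J = -13$ ($J = 3 - 16 = -13$)
$y{\left(x \right)} = \left(-13 + x\right) \left(x + x^{2}\right)$ ($y{\left(x \right)} = \left(x - 13\right) \left(x + x x\right) = \left(-13 + x\right) \left(x + x^{2}\right)$)
$y^{2}{\left(t{\left(-5,-5 \right)} \right)} = \left(- 5 \left(-13 + \left(-5\right)^{2} - -60\right)\right)^{2} = \left(- 5 \left(-13 + 25 + 60\right)\right)^{2} = \left(\left(-5\right) 72\right)^{2} = \left(-360\right)^{2} = 129600$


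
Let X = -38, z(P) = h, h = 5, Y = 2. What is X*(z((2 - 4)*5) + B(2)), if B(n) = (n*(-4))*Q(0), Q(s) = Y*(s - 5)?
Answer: -3230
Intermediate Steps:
z(P) = 5
Q(s) = -10 + 2*s (Q(s) = 2*(s - 5) = 2*(-5 + s) = -10 + 2*s)
B(n) = 40*n (B(n) = (n*(-4))*(-10 + 2*0) = (-4*n)*(-10 + 0) = -4*n*(-10) = 40*n)
X*(z((2 - 4)*5) + B(2)) = -38*(5 + 40*2) = -38*(5 + 80) = -38*85 = -3230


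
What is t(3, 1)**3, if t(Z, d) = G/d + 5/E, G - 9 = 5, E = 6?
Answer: 704969/216 ≈ 3263.7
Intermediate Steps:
G = 14 (G = 9 + 5 = 14)
t(Z, d) = 5/6 + 14/d (t(Z, d) = 14/d + 5/6 = 5/6 + 14/d)
t(3, 1)**3 = (5/6 + 14/1)**3 = (5/6 + 14*1)**3 = (5/6 + 14)**3 = (89/6)**3 = 704969/216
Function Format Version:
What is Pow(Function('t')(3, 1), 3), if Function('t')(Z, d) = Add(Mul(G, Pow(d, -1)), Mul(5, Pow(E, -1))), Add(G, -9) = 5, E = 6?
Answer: Rational(704969, 216) ≈ 3263.7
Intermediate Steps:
G = 14 (G = Add(9, 5) = 14)
Function('t')(Z, d) = Add(Rational(5, 6), Mul(14, Pow(d, -1))) (Function('t')(Z, d) = Add(Mul(14, Pow(d, -1)), Mul(5, Pow(6, -1))) = Add(Mul(14, Pow(d, -1)), Mul(5, Rational(1, 6))) = Add(Mul(14, Pow(d, -1)), Rational(5, 6)) = Add(Rational(5, 6), Mul(14, Pow(d, -1))))
Pow(Function('t')(3, 1), 3) = Pow(Add(Rational(5, 6), Mul(14, Pow(1, -1))), 3) = Pow(Add(Rational(5, 6), Mul(14, 1)), 3) = Pow(Add(Rational(5, 6), 14), 3) = Pow(Rational(89, 6), 3) = Rational(704969, 216)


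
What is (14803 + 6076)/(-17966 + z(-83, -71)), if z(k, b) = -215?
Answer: -20879/18181 ≈ -1.1484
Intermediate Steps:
(14803 + 6076)/(-17966 + z(-83, -71)) = (14803 + 6076)/(-17966 - 215) = 20879/(-18181) = 20879*(-1/18181) = -20879/18181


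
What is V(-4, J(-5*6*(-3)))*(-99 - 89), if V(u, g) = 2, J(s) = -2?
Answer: -376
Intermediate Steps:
V(-4, J(-5*6*(-3)))*(-99 - 89) = 2*(-99 - 89) = 2*(-188) = -376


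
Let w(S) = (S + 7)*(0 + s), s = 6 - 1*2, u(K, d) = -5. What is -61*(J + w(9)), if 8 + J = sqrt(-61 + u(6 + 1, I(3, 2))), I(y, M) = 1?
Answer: -3416 - 61*I*sqrt(66) ≈ -3416.0 - 495.57*I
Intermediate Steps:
s = 4 (s = 6 - 2 = 4)
w(S) = 28 + 4*S (w(S) = (S + 7)*(0 + 4) = (7 + S)*4 = 28 + 4*S)
J = -8 + I*sqrt(66) (J = -8 + sqrt(-61 - 5) = -8 + sqrt(-66) = -8 + I*sqrt(66) ≈ -8.0 + 8.124*I)
-61*(J + w(9)) = -61*((-8 + I*sqrt(66)) + (28 + 4*9)) = -61*((-8 + I*sqrt(66)) + (28 + 36)) = -61*((-8 + I*sqrt(66)) + 64) = -61*(56 + I*sqrt(66)) = -3416 - 61*I*sqrt(66)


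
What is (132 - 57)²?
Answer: 5625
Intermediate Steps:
(132 - 57)² = 75² = 5625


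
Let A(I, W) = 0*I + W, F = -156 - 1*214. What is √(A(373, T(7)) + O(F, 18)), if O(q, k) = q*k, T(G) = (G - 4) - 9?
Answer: I*√6666 ≈ 81.646*I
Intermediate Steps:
T(G) = -13 + G (T(G) = (-4 + G) - 9 = -13 + G)
F = -370 (F = -156 - 214 = -370)
O(q, k) = k*q
A(I, W) = W (A(I, W) = 0 + W = W)
√(A(373, T(7)) + O(F, 18)) = √((-13 + 7) + 18*(-370)) = √(-6 - 6660) = √(-6666) = I*√6666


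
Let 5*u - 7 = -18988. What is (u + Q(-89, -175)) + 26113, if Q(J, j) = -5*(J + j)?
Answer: 118184/5 ≈ 23637.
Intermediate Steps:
u = -18981/5 (u = 7/5 + (⅕)*(-18988) = 7/5 - 18988/5 = -18981/5 ≈ -3796.2)
Q(J, j) = -5*J - 5*j
(u + Q(-89, -175)) + 26113 = (-18981/5 + (-5*(-89) - 5*(-175))) + 26113 = (-18981/5 + (445 + 875)) + 26113 = (-18981/5 + 1320) + 26113 = -12381/5 + 26113 = 118184/5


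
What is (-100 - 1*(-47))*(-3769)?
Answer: 199757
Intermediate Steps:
(-100 - 1*(-47))*(-3769) = (-100 + 47)*(-3769) = -53*(-3769) = 199757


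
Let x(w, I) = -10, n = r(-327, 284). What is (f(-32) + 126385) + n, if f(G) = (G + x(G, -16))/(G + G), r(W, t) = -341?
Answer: 4033429/32 ≈ 1.2604e+5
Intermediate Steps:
n = -341
f(G) = (-10 + G)/(2*G) (f(G) = (G - 10)/(G + G) = (-10 + G)/((2*G)) = (-10 + G)*(1/(2*G)) = (-10 + G)/(2*G))
(f(-32) + 126385) + n = ((½)*(-10 - 32)/(-32) + 126385) - 341 = ((½)*(-1/32)*(-42) + 126385) - 341 = (21/32 + 126385) - 341 = 4044341/32 - 341 = 4033429/32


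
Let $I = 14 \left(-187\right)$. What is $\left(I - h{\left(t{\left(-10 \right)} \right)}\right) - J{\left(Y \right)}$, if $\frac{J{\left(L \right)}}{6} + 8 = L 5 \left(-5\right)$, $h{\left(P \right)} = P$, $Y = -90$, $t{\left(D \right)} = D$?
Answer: $-16060$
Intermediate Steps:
$I = -2618$
$J{\left(L \right)} = -48 - 150 L$ ($J{\left(L \right)} = -48 + 6 L 5 \left(-5\right) = -48 + 6 \cdot 5 L \left(-5\right) = -48 + 6 \left(- 25 L\right) = -48 - 150 L$)
$\left(I - h{\left(t{\left(-10 \right)} \right)}\right) - J{\left(Y \right)} = \left(-2618 - -10\right) - \left(-48 - -13500\right) = \left(-2618 + 10\right) - \left(-48 + 13500\right) = -2608 - 13452 = -16060$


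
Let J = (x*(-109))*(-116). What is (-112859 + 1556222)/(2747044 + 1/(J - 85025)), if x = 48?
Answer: 753272385981/1433646552029 ≈ 0.52542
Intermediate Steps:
J = 606912 (J = (48*(-109))*(-116) = -5232*(-116) = 606912)
(-112859 + 1556222)/(2747044 + 1/(J - 85025)) = (-112859 + 1556222)/(2747044 + 1/(606912 - 85025)) = 1443363/(2747044 + 1/521887) = 1443363/(1433646552029/521887) = 1443363*(521887/1433646552029) = 753272385981/1433646552029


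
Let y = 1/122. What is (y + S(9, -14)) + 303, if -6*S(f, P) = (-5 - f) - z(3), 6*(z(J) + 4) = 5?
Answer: 669371/2196 ≈ 304.81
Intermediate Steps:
z(J) = -19/6 (z(J) = -4 + (⅙)*5 = -4 + ⅚ = -19/6)
y = 1/122 ≈ 0.0081967
S(f, P) = 11/36 + f/6 (S(f, P) = -((-5 - f) - 1*(-19/6))/6 = -((-5 - f) + 19/6)/6 = -(-11/6 - f)/6 = 11/36 + f/6)
(y + S(9, -14)) + 303 = (1/122 + (11/36 + (⅙)*9)) + 303 = (1/122 + (11/36 + 3/2)) + 303 = (1/122 + 65/36) + 303 = 3983/2196 + 303 = 669371/2196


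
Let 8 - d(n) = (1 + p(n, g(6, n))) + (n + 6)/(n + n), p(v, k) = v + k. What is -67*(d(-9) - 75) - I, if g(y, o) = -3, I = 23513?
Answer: -118499/6 ≈ -19750.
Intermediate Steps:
p(v, k) = k + v
d(n) = 10 - n - (6 + n)/(2*n) (d(n) = 8 - ((1 + (-3 + n)) + (n + 6)/(n + n)) = 8 - ((-2 + n) + (6 + n)/((2*n))) = 8 - ((-2 + n) + (6 + n)*(1/(2*n))) = 8 - ((-2 + n) + (6 + n)/(2*n)) = 8 - (-2 + n + (6 + n)/(2*n)) = 8 + (2 - n - (6 + n)/(2*n)) = 10 - n - (6 + n)/(2*n))
-67*(d(-9) - 75) - I = -67*((19/2 - 1*(-9) - 3/(-9)) - 75) - 1*23513 = -67*((19/2 + 9 - 3*(-⅑)) - 75) - 23513 = -67*((19/2 + 9 + ⅓) - 75) - 23513 = -67*(113/6 - 75) - 23513 = -67*(-337/6) - 23513 = 22579/6 - 23513 = -118499/6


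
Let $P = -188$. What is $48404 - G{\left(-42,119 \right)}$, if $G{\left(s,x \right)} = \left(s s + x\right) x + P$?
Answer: $-175485$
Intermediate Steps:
$G{\left(s,x \right)} = -188 + x \left(x + s^{2}\right)$ ($G{\left(s,x \right)} = \left(s s + x\right) x - 188 = \left(s^{2} + x\right) x - 188 = \left(x + s^{2}\right) x - 188 = x \left(x + s^{2}\right) - 188 = -188 + x \left(x + s^{2}\right)$)
$48404 - G{\left(-42,119 \right)} = 48404 - \left(-188 + 119^{2} + 119 \left(-42\right)^{2}\right) = 48404 - \left(-188 + 14161 + 119 \cdot 1764\right) = 48404 - \left(-188 + 14161 + 209916\right) = 48404 - 223889 = -175485$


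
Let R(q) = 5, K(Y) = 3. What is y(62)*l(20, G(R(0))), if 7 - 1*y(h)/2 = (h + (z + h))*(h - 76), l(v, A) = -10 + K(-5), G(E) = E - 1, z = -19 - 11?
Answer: -18522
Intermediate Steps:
z = -30
G(E) = -1 + E
l(v, A) = -7 (l(v, A) = -10 + 3 = -7)
y(h) = 14 - 2*(-76 + h)*(-30 + 2*h) (y(h) = 14 - 2*(h + (-30 + h))*(h - 76) = 14 - 2*(-30 + 2*h)*(-76 + h) = 14 - 2*(-76 + h)*(-30 + 2*h))
y(62)*l(20, G(R(0))) = (-4546 - 4*62**2 + 364*62)*(-7) = (-4546 - 4*3844 + 22568)*(-7) = (-4546 - 15376 + 22568)*(-7) = 2646*(-7) = -18522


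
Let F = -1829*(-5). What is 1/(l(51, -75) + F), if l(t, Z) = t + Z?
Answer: 1/9121 ≈ 0.00010964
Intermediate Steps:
l(t, Z) = Z + t
F = 9145
1/(l(51, -75) + F) = 1/((-75 + 51) + 9145) = 1/(-24 + 9145) = 1/9121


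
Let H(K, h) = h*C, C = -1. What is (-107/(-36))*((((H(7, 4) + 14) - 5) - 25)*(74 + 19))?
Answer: -16585/3 ≈ -5528.3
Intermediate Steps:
H(K, h) = -h (H(K, h) = h*(-1) = -h)
(-107/(-36))*((((H(7, 4) + 14) - 5) - 25)*(74 + 19)) = (-107/(-36))*((((-1*4 + 14) - 5) - 25)*(74 + 19)) = (-107*(-1/36))*((((-4 + 14) - 5) - 25)*93) = 107*(((10 - 5) - 25)*93)/36 = 107*((5 - 25)*93)/36 = 107*(-20*93)/36 = (107/36)*(-1860) = -16585/3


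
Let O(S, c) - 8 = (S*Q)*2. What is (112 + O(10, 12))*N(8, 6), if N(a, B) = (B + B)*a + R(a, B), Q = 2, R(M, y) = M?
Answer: 16640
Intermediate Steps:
O(S, c) = 8 + 4*S (O(S, c) = 8 + (S*2)*2 = 8 + (2*S)*2 = 8 + 4*S)
N(a, B) = a + 2*B*a (N(a, B) = (B + B)*a + a = (2*B)*a + a = 2*B*a + a = a + 2*B*a)
(112 + O(10, 12))*N(8, 6) = (112 + (8 + 4*10))*(8*(1 + 2*6)) = (112 + (8 + 40))*(8*(1 + 12)) = (112 + 48)*(8*13) = 160*104 = 16640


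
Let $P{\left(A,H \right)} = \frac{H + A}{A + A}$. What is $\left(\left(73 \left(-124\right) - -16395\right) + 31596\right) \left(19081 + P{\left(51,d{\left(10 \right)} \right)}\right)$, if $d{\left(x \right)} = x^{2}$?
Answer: $\frac{75791375807}{102} \approx 7.4305 \cdot 10^{8}$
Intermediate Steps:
$P{\left(A,H \right)} = \frac{A + H}{2 A}$
$\left(\left(73 \left(-124\right) - -16395\right) + 31596\right) \left(19081 + P{\left(51,d{\left(10 \right)} \right)}\right) = \left(\left(73 \left(-124\right) - -16395\right) + 31596\right) \left(19081 + \frac{51 + 10^{2}}{2 \cdot 51}\right) = \left(\left(-9052 + 16395\right) + 31596\right) \left(19081 + \frac{1}{2} \cdot \frac{1}{51} \left(51 + 100\right)\right) = \left(7343 + 31596\right) \left(19081 + \frac{1}{2} \cdot \frac{1}{51} \cdot 151\right) = 38939 \left(19081 + \frac{151}{102}\right) = 38939 \cdot \frac{1946413}{102} = \frac{75791375807}{102}$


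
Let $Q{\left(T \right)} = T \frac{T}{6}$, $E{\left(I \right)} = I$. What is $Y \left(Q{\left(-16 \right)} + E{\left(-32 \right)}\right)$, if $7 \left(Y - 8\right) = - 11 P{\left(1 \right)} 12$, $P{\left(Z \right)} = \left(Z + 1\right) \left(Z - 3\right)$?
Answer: $\frac{18688}{21} \approx 889.9$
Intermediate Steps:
$P{\left(Z \right)} = \left(1 + Z\right) \left(-3 + Z\right)$
$Q{\left(T \right)} = \frac{T^{2}}{6}$ ($Q{\left(T \right)} = T T \frac{1}{6} = T \frac{T}{6} = \frac{T^{2}}{6}$)
$Y = \frac{584}{7}$ ($Y = 8 + \frac{- 11 \left(-3 + 1^{2} - 2\right) 12}{7} = 8 + \frac{- 11 \left(-3 + 1 - 2\right) 12}{7} = 8 + \frac{\left(-11\right) \left(-4\right) 12}{7} = 8 + \frac{44 \cdot 12}{7} = 8 + \frac{1}{7} \cdot 528 = 8 + \frac{528}{7} = \frac{584}{7} \approx 83.429$)
$Y \left(Q{\left(-16 \right)} + E{\left(-32 \right)}\right) = \frac{584 \left(\frac{\left(-16\right)^{2}}{6} - 32\right)}{7} = \frac{584 \left(\frac{1}{6} \cdot 256 - 32\right)}{7} = \frac{584 \left(\frac{128}{3} - 32\right)}{7} = \frac{584}{7} \cdot \frac{32}{3} = \frac{18688}{21}$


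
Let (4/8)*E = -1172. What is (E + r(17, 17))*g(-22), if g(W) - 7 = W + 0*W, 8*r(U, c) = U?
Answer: 281025/8 ≈ 35128.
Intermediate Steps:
r(U, c) = U/8
g(W) = 7 + W (g(W) = 7 + (W + 0*W) = 7 + (W + 0) = 7 + W)
E = -2344 (E = 2*(-1172) = -2344)
(E + r(17, 17))*g(-22) = (-2344 + (1/8)*17)*(7 - 22) = (-2344 + 17/8)*(-15) = -18735/8*(-15) = 281025/8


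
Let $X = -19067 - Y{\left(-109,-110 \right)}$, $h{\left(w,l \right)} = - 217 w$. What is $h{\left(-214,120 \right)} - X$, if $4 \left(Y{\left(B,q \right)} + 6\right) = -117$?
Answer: $\frac{261879}{4} \approx 65470.0$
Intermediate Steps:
$Y{\left(B,q \right)} = - \frac{141}{4}$ ($Y{\left(B,q \right)} = -6 + \frac{1}{4} \left(-117\right) = -6 - \frac{117}{4} = - \frac{141}{4}$)
$X = - \frac{76127}{4}$ ($X = -19067 - - \frac{141}{4} = -19067 + \frac{141}{4} = - \frac{76127}{4} \approx -19032.0$)
$h{\left(-214,120 \right)} - X = \left(-217\right) \left(-214\right) - - \frac{76127}{4} = 46438 + \frac{76127}{4} = \frac{261879}{4}$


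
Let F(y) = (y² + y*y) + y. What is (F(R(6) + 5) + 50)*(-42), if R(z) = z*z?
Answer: -145026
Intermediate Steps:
R(z) = z²
F(y) = y + 2*y² (F(y) = (y² + y²) + y = 2*y² + y = y + 2*y²)
(F(R(6) + 5) + 50)*(-42) = ((6² + 5)*(1 + 2*(6² + 5)) + 50)*(-42) = ((36 + 5)*(1 + 2*(36 + 5)) + 50)*(-42) = (41*(1 + 2*41) + 50)*(-42) = (41*(1 + 82) + 50)*(-42) = (41*83 + 50)*(-42) = (3403 + 50)*(-42) = 3453*(-42) = -145026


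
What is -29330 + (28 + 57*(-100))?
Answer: -35002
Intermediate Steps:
-29330 + (28 + 57*(-100)) = -29330 + (28 - 5700) = -29330 - 5672 = -35002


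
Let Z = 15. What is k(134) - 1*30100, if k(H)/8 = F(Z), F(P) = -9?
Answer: -30172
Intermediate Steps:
k(H) = -72 (k(H) = 8*(-9) = -72)
k(134) - 1*30100 = -72 - 1*30100 = -72 - 30100 = -30172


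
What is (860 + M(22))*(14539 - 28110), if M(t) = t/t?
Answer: -11684631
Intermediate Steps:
M(t) = 1
(860 + M(22))*(14539 - 28110) = (860 + 1)*(14539 - 28110) = 861*(-13571) = -11684631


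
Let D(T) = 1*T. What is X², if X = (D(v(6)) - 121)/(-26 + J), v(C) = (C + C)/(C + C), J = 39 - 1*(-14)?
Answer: 1600/81 ≈ 19.753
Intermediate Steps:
J = 53 (J = 39 + 14 = 53)
v(C) = 1 (v(C) = (2*C)/((2*C)) = (2*C)*(1/(2*C)) = 1)
D(T) = T
X = -40/9 (X = (1 - 121)/(-26 + 53) = -120/27 = -120*1/27 = -40/9 ≈ -4.4444)
X² = (-40/9)² = 1600/81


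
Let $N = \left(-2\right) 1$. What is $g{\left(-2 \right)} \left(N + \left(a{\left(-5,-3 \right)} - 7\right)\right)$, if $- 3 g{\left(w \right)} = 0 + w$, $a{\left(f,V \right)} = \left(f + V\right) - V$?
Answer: $- \frac{28}{3} \approx -9.3333$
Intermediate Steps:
$a{\left(f,V \right)} = f$ ($a{\left(f,V \right)} = \left(V + f\right) - V = f$)
$N = -2$
$g{\left(w \right)} = - \frac{w}{3}$ ($g{\left(w \right)} = - \frac{0 + w}{3} = - \frac{w}{3}$)
$g{\left(-2 \right)} \left(N + \left(a{\left(-5,-3 \right)} - 7\right)\right) = \left(- \frac{1}{3}\right) \left(-2\right) \left(-2 - 12\right) = \frac{2 \left(-2 - 12\right)}{3} = \frac{2}{3} \left(-14\right) = - \frac{28}{3}$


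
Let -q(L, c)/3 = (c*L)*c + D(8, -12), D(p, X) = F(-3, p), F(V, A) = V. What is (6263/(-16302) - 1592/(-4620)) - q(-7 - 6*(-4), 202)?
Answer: 395784431519/190190 ≈ 2.0810e+6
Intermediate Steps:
D(p, X) = -3
q(L, c) = 9 - 3*L*c**2 (q(L, c) = -3*((c*L)*c - 3) = -3*((L*c)*c - 3) = -3*(L*c**2 - 3) = -3*(-3 + L*c**2) = 9 - 3*L*c**2)
(6263/(-16302) - 1592/(-4620)) - q(-7 - 6*(-4), 202) = (6263/(-16302) - 1592/(-4620)) - (9 - 3*(-7 - 6*(-4))*202**2) = (6263*(-1/16302) - 1592*(-1/4620)) - (9 - 3*(-7 + 24)*40804) = (-6263/16302 + 398/1155) - (9 - 3*17*40804) = -7531/190190 - (9 - 2081004) = -7531/190190 - 1*(-2080995) = -7531/190190 + 2080995 = 395784431519/190190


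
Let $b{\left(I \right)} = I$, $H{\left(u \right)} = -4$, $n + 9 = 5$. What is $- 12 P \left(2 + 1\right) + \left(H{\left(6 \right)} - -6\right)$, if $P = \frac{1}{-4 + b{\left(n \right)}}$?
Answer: $\frac{13}{2} \approx 6.5$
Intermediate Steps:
$n = -4$ ($n = -9 + 5 = -4$)
$P = - \frac{1}{8}$ ($P = \frac{1}{-4 - 4} = \frac{1}{-8} = - \frac{1}{8} \approx -0.125$)
$- 12 P \left(2 + 1\right) + \left(H{\left(6 \right)} - -6\right) = - 12 \left(- \frac{2 + 1}{8}\right) - -2 = - 12 \left(\left(- \frac{1}{8}\right) 3\right) + \left(-4 + 6\right) = \left(-12\right) \left(- \frac{3}{8}\right) + 2 = \frac{9}{2} + 2 = \frac{13}{2}$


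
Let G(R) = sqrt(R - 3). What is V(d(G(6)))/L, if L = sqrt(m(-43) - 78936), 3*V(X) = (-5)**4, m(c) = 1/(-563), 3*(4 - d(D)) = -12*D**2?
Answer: -625*I*sqrt(25020265547)/133322907 ≈ -0.74152*I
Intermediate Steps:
G(R) = sqrt(-3 + R)
d(D) = 4 + 4*D**2 (d(D) = 4 - (-4)*D**2 = 4 + 4*D**2)
m(c) = -1/563
V(X) = 625/3 (V(X) = (1/3)*(-5)**4 = (1/3)*625 = 625/3)
L = I*sqrt(25020265547)/563 (L = sqrt(-1/563 - 78936) = sqrt(-44440969/563) = I*sqrt(25020265547)/563 ≈ 280.96*I)
V(d(G(6)))/L = 625/(3*((I*sqrt(25020265547)/563))) = 625*(-I*sqrt(25020265547)/44440969)/3 = -625*I*sqrt(25020265547)/133322907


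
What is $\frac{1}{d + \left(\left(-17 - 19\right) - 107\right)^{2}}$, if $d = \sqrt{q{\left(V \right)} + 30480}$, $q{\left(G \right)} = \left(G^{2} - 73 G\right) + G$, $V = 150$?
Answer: $\frac{20449}{418119421} - \frac{2 \sqrt{10545}}{418119421} \approx 4.8416 \cdot 10^{-5}$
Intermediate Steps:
$q{\left(G \right)} = G^{2} - 72 G$
$d = 2 \sqrt{10545}$ ($d = \sqrt{150 \left(-72 + 150\right) + 30480} = \sqrt{150 \cdot 78 + 30480} = \sqrt{11700 + 30480} = \sqrt{42180} = 2 \sqrt{10545} \approx 205.38$)
$\frac{1}{d + \left(\left(-17 - 19\right) - 107\right)^{2}} = \frac{1}{2 \sqrt{10545} + \left(\left(-17 - 19\right) - 107\right)^{2}} = \frac{1}{2 \sqrt{10545} + \left(-36 - 107\right)^{2}} = \frac{1}{2 \sqrt{10545} + \left(-143\right)^{2}} = \frac{1}{2 \sqrt{10545} + 20449} = \frac{1}{20449 + 2 \sqrt{10545}}$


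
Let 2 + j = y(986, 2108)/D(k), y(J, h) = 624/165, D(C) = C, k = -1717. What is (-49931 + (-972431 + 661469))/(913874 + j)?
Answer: -34080930455/86301502112 ≈ -0.39491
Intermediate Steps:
y(J, h) = 208/55 (y(J, h) = 624*(1/165) = 208/55)
j = -189078/94435 (j = -2 + (208/55)/(-1717) = -2 + (208/55)*(-1/1717) = -2 - 208/94435 = -189078/94435 ≈ -2.0022)
(-49931 + (-972431 + 661469))/(913874 + j) = (-49931 + (-972431 + 661469))/(913874 - 189078/94435) = (-49931 - 310962)/(86301502112/94435) = -360893*94435/86301502112 = -34080930455/86301502112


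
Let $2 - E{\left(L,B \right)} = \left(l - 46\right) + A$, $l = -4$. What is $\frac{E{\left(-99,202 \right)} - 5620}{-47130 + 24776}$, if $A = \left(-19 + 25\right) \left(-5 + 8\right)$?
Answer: $\frac{2793}{11177} \approx 0.24989$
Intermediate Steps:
$A = 18$ ($A = 6 \cdot 3 = 18$)
$E{\left(L,B \right)} = 34$ ($E{\left(L,B \right)} = 2 - \left(\left(-4 - 46\right) + 18\right) = 2 - \left(-50 + 18\right) = 2 - -32 = 2 + 32 = 34$)
$\frac{E{\left(-99,202 \right)} - 5620}{-47130 + 24776} = \frac{34 - 5620}{-47130 + 24776} = - \frac{5586}{-22354} = \left(-5586\right) \left(- \frac{1}{22354}\right) = \frac{2793}{11177}$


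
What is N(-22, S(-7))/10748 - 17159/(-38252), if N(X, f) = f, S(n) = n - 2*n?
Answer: 23086587/51391562 ≈ 0.44923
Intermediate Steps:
S(n) = -n
N(-22, S(-7))/10748 - 17159/(-38252) = -1*(-7)/10748 - 17159/(-38252) = 7*(1/10748) - 17159*(-1/38252) = 7/10748 + 17159/38252 = 23086587/51391562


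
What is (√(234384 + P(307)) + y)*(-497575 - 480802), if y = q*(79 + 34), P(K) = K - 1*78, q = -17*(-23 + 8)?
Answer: -28191933255 - 978377*√234613 ≈ -2.8666e+10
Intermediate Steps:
q = 255 (q = -17*(-15) = 255)
P(K) = -78 + K (P(K) = K - 78 = -78 + K)
y = 28815 (y = 255*(79 + 34) = 255*113 = 28815)
(√(234384 + P(307)) + y)*(-497575 - 480802) = (√(234384 + (-78 + 307)) + 28815)*(-497575 - 480802) = (√(234384 + 229) + 28815)*(-978377) = (√234613 + 28815)*(-978377) = (28815 + √234613)*(-978377) = -28191933255 - 978377*√234613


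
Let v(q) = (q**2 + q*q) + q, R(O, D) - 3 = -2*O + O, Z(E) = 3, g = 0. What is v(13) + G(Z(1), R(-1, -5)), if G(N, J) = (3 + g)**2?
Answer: 360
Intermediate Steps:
R(O, D) = 3 - O (R(O, D) = 3 + (-2*O + O) = 3 - O)
v(q) = q + 2*q**2 (v(q) = (q**2 + q**2) + q = 2*q**2 + q = q + 2*q**2)
G(N, J) = 9 (G(N, J) = (3 + 0)**2 = 3**2 = 9)
v(13) + G(Z(1), R(-1, -5)) = 13*(1 + 2*13) + 9 = 13*(1 + 26) + 9 = 13*27 + 9 = 351 + 9 = 360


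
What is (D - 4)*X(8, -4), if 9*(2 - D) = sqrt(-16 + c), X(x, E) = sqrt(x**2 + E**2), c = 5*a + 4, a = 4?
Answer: 8*sqrt(5)*(-9 - sqrt(2))/9 ≈ -20.699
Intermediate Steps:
c = 24 (c = 5*4 + 4 = 20 + 4 = 24)
X(x, E) = sqrt(E**2 + x**2)
D = 2 - 2*sqrt(2)/9 (D = 2 - sqrt(-16 + 24)/9 = 2 - 2*sqrt(2)/9 ≈ 1.6857)
(D - 4)*X(8, -4) = ((2 - 2*sqrt(2)/9) - 4)*sqrt((-4)**2 + 8**2) = (-2 - 2*sqrt(2)/9)*sqrt(16 + 64) = (-2 - 2*sqrt(2)/9)*sqrt(80) = (-2 - 2*sqrt(2)/9)*(4*sqrt(5)) = 4*sqrt(5)*(-2 - 2*sqrt(2)/9)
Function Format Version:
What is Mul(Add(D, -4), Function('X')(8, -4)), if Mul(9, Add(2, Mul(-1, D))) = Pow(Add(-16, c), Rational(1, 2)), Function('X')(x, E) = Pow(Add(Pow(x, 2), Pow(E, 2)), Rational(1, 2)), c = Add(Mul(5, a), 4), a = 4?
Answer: Mul(Rational(8, 9), Pow(5, Rational(1, 2)), Add(-9, Mul(-1, Pow(2, Rational(1, 2))))) ≈ -20.699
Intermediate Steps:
c = 24 (c = Add(Mul(5, 4), 4) = Add(20, 4) = 24)
Function('X')(x, E) = Pow(Add(Pow(E, 2), Pow(x, 2)), Rational(1, 2))
D = Add(2, Mul(Rational(-2, 9), Pow(2, Rational(1, 2)))) (D = Add(2, Mul(Rational(-1, 9), Pow(Add(-16, 24), Rational(1, 2)))) = Add(2, Mul(Rational(-1, 9), Pow(8, Rational(1, 2)))) = Add(2, Mul(Rational(-1, 9), Mul(2, Pow(2, Rational(1, 2))))) = Add(2, Mul(Rational(-2, 9), Pow(2, Rational(1, 2)))) ≈ 1.6857)
Mul(Add(D, -4), Function('X')(8, -4)) = Mul(Add(Add(2, Mul(Rational(-2, 9), Pow(2, Rational(1, 2)))), -4), Pow(Add(Pow(-4, 2), Pow(8, 2)), Rational(1, 2))) = Mul(Add(-2, Mul(Rational(-2, 9), Pow(2, Rational(1, 2)))), Pow(Add(16, 64), Rational(1, 2))) = Mul(Add(-2, Mul(Rational(-2, 9), Pow(2, Rational(1, 2)))), Pow(80, Rational(1, 2))) = Mul(Add(-2, Mul(Rational(-2, 9), Pow(2, Rational(1, 2)))), Mul(4, Pow(5, Rational(1, 2)))) = Mul(4, Pow(5, Rational(1, 2)), Add(-2, Mul(Rational(-2, 9), Pow(2, Rational(1, 2)))))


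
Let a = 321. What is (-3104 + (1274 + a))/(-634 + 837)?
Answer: -1509/203 ≈ -7.4335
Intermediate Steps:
(-3104 + (1274 + a))/(-634 + 837) = (-3104 + (1274 + 321))/(-634 + 837) = (-3104 + 1595)/203 = -1509*1/203 = -1509/203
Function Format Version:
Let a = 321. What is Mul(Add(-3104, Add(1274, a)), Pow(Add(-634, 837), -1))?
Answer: Rational(-1509, 203) ≈ -7.4335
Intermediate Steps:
Mul(Add(-3104, Add(1274, a)), Pow(Add(-634, 837), -1)) = Mul(Add(-3104, Add(1274, 321)), Pow(Add(-634, 837), -1)) = Mul(Add(-3104, 1595), Pow(203, -1)) = Mul(-1509, Rational(1, 203)) = Rational(-1509, 203)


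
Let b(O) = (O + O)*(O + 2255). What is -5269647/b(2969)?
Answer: -5269647/31020112 ≈ -0.16988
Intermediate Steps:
b(O) = 2*O*(2255 + O) (b(O) = (2*O)*(2255 + O) = 2*O*(2255 + O))
-5269647/b(2969) = -5269647*1/(5938*(2255 + 2969)) = -5269647/(2*2969*5224) = -5269647/31020112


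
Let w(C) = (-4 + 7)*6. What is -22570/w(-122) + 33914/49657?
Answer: -560074019/446913 ≈ -1253.2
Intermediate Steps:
w(C) = 18 (w(C) = 3*6 = 18)
-22570/w(-122) + 33914/49657 = -22570/18 + 33914/49657 = -22570*1/18 + 33914*(1/49657) = -11285/9 + 33914/49657 = -560074019/446913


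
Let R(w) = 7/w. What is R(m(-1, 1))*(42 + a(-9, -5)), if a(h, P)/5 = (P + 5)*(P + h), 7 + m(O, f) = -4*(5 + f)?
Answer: -294/31 ≈ -9.4839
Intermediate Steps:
m(O, f) = -27 - 4*f (m(O, f) = -7 - 4*(5 + f) = -7 + (-20 - 4*f) = -27 - 4*f)
a(h, P) = 5*(5 + P)*(P + h) (a(h, P) = 5*((P + 5)*(P + h)) = 5*((5 + P)*(P + h)) = 5*(5 + P)*(P + h))
R(m(-1, 1))*(42 + a(-9, -5)) = (7/(-27 - 4*1))*(42 + (5*(-5)**2 + 25*(-5) + 25*(-9) + 5*(-5)*(-9))) = (7/(-27 - 4))*(42 + (5*25 - 125 - 225 + 225)) = (7/(-31))*(42 + (125 - 125 - 225 + 225)) = (7*(-1/31))*(42 + 0) = -7/31*42 = -294/31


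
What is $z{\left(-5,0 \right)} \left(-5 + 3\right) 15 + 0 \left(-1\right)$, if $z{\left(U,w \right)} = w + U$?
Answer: $150$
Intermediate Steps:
$z{\left(U,w \right)} = U + w$
$z{\left(-5,0 \right)} \left(-5 + 3\right) 15 + 0 \left(-1\right) = \left(-5 + 0\right) \left(-5 + 3\right) 15 + 0 \left(-1\right) = \left(-5\right) \left(-2\right) 15 + 0 = 10 \cdot 15 + 0 = 150 + 0 = 150$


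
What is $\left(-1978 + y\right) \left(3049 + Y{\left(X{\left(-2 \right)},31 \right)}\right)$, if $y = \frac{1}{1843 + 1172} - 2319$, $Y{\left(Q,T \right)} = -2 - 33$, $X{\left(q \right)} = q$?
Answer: $- \frac{39047738356}{3015} \approx -1.2951 \cdot 10^{7}$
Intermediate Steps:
$Y{\left(Q,T \right)} = -35$
$y = - \frac{6991784}{3015}$ ($y = \frac{1}{3015} - 2319 = - \frac{6991784}{3015} \approx -2319.0$)
$\left(-1978 + y\right) \left(3049 + Y{\left(X{\left(-2 \right)},31 \right)}\right) = \left(-1978 - \frac{6991784}{3015}\right) \left(3049 - 35\right) = \left(- \frac{12955454}{3015}\right) 3014 = - \frac{39047738356}{3015}$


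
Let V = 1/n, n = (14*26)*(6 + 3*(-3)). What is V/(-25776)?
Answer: 1/28147392 ≈ 3.5527e-8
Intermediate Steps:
n = -1092 (n = 364*(6 - 9) = 364*(-3) = -1092)
V = -1/1092 (V = 1/(-1092) = -1/1092 ≈ -0.00091575)
V/(-25776) = -1/1092/(-25776) = -1/1092*(-1/25776) = 1/28147392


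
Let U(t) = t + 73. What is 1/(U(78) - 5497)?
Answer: -1/5346 ≈ -0.00018706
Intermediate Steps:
U(t) = 73 + t
1/(U(78) - 5497) = 1/((73 + 78) - 5497) = 1/(151 - 5497) = 1/(-5346) = -1/5346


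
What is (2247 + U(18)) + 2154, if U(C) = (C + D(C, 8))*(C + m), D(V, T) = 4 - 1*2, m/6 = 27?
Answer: 8001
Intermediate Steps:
m = 162 (m = 6*27 = 162)
D(V, T) = 2 (D(V, T) = 4 - 2 = 2)
U(C) = (2 + C)*(162 + C) (U(C) = (C + 2)*(C + 162) = (2 + C)*(162 + C))
(2247 + U(18)) + 2154 = (2247 + (324 + 18² + 164*18)) + 2154 = (2247 + (324 + 324 + 2952)) + 2154 = (2247 + 3600) + 2154 = 5847 + 2154 = 8001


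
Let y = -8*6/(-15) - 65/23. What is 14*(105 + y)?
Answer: 169652/115 ≈ 1475.2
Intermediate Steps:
y = 43/115 (y = -48*(-1/15) - 65*1/23 = 16/5 - 65/23 = 43/115 ≈ 0.37391)
14*(105 + y) = 14*(105 + 43/115) = 14*(12118/115) = 169652/115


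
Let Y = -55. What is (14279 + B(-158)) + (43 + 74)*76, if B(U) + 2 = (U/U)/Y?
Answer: 1274294/55 ≈ 23169.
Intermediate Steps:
B(U) = -111/55 (B(U) = -2 + (U/U)/(-55) = -2 + 1*(-1/55) = -2 - 1/55 = -111/55)
(14279 + B(-158)) + (43 + 74)*76 = (14279 - 111/55) + (43 + 74)*76 = 785234/55 + 117*76 = 785234/55 + 8892 = 1274294/55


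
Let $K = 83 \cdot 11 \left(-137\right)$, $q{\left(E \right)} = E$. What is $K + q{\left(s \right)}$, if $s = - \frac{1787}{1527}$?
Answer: $- \frac{191000474}{1527} \approx -1.2508 \cdot 10^{5}$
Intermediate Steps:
$s = - \frac{1787}{1527}$ ($s = \left(-1787\right) \frac{1}{1527} = - \frac{1787}{1527} \approx -1.1703$)
$K = -125081$ ($K = 913 \left(-137\right) = -125081$)
$K + q{\left(s \right)} = -125081 - \frac{1787}{1527} = - \frac{191000474}{1527}$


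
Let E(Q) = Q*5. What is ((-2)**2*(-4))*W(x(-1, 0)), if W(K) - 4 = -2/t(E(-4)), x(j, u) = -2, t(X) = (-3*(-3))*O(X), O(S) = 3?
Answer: -1696/27 ≈ -62.815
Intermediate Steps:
E(Q) = 5*Q
t(X) = 27 (t(X) = -3*(-3)*3 = 9*3 = 27)
W(K) = 106/27 (W(K) = 4 - 2/27 = 106/27)
((-2)**2*(-4))*W(x(-1, 0)) = ((-2)**2*(-4))*(106/27) = (4*(-4))*(106/27) = -16*106/27 = -1696/27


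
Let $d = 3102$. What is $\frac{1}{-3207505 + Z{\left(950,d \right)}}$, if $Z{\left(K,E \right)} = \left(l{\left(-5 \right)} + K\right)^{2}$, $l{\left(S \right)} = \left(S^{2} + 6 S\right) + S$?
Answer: $- \frac{1}{2323905} \approx -4.3031 \cdot 10^{-7}$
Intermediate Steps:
$l{\left(S \right)} = S^{2} + 7 S$
$Z{\left(K,E \right)} = \left(-10 + K\right)^{2}$ ($Z{\left(K,E \right)} = \left(- 5 \left(7 - 5\right) + K\right)^{2} = \left(\left(-5\right) 2 + K\right)^{2} = \left(-10 + K\right)^{2}$)
$\frac{1}{-3207505 + Z{\left(950,d \right)}} = \frac{1}{-3207505 + \left(-10 + 950\right)^{2}} = \frac{1}{-3207505 + 940^{2}} = \frac{1}{-3207505 + 883600} = \frac{1}{-2323905} = - \frac{1}{2323905}$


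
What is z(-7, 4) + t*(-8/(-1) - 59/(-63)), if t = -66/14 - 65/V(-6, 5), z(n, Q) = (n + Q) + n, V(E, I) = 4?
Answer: -348121/1764 ≈ -197.35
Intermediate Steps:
z(n, Q) = Q + 2*n (z(n, Q) = (Q + n) + n = Q + 2*n)
t = -587/28 (t = -66/14 - 65/4 = -66*1/14 - 65*1/4 = -33/7 - 65/4 = -587/28 ≈ -20.964)
z(-7, 4) + t*(-8/(-1) - 59/(-63)) = (4 + 2*(-7)) - 587*(-8/(-1) - 59/(-63))/28 = (4 - 14) - 587*(-8*(-1) - 59*(-1/63))/28 = -10 - 587*(8 + 59/63)/28 = -10 - 587/28*563/63 = -10 - 330481/1764 = -348121/1764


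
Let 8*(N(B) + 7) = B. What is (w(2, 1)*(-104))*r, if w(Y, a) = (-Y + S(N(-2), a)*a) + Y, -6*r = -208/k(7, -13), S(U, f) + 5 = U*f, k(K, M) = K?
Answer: 18928/3 ≈ 6309.3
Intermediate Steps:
N(B) = -7 + B/8
S(U, f) = -5 + U*f
r = 104/21 (r = -(-104)/(3*7) = -⅙*(-208/7) = 104/21 ≈ 4.9524)
w(Y, a) = a*(-5 - 29*a/4) (w(Y, a) = (-Y + (-5 + (-7 + (⅛)*(-2))*a)*a) + Y = (-Y + (-5 + (-7 - ¼)*a)*a) + Y = (-Y + (-5 - 29*a/4)*a) + Y = (-Y + a*(-5 - 29*a/4)) + Y = a*(-5 - 29*a/4))
(w(2, 1)*(-104))*r = (-¼*1*(20 + 29*1)*(-104))*(104/21) = (-¼*1*(20 + 29)*(-104))*(104/21) = (-¼*1*49*(-104))*(104/21) = -49/4*(-104)*(104/21) = 1274*(104/21) = 18928/3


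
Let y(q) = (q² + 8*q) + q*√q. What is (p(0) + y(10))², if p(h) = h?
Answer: 33400 + 3600*√10 ≈ 44784.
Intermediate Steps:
y(q) = q² + q^(3/2) + 8*q (y(q) = (q² + 8*q) + q^(3/2) = q² + q^(3/2) + 8*q)
(p(0) + y(10))² = (0 + (10² + 10^(3/2) + 8*10))² = (0 + (100 + 10*√10 + 80))² = (0 + (180 + 10*√10))² = (180 + 10*√10)²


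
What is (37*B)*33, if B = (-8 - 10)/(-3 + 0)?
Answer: 7326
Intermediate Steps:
B = 6 (B = -18/(-3) = -18*(-⅓) = 6)
(37*B)*33 = (37*6)*33 = 222*33 = 7326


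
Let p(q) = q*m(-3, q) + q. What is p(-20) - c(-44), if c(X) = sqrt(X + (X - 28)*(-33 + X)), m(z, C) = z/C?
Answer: -23 - 10*sqrt(55) ≈ -97.162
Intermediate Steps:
p(q) = -3 + q (p(q) = q*(-3/q) + q = -3 + q)
c(X) = sqrt(X + (-33 + X)*(-28 + X)) (c(X) = sqrt(X + (-28 + X)*(-33 + X)) = sqrt(X + (-33 + X)*(-28 + X)))
p(-20) - c(-44) = (-3 - 20) - sqrt(924 + (-44)**2 - 60*(-44)) = -23 - sqrt(924 + 1936 + 2640) = -23 - sqrt(5500) = -23 - 10*sqrt(55)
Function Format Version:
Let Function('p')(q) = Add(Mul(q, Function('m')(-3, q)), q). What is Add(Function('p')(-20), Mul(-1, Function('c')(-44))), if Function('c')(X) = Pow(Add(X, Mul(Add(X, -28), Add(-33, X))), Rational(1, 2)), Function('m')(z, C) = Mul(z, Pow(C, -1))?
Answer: Add(-23, Mul(-10, Pow(55, Rational(1, 2)))) ≈ -97.162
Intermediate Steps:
Function('p')(q) = Add(-3, q) (Function('p')(q) = Add(Mul(q, Mul(-3, Pow(q, -1))), q) = Add(-3, q))
Function('c')(X) = Pow(Add(X, Mul(Add(-33, X), Add(-28, X))), Rational(1, 2)) (Function('c')(X) = Pow(Add(X, Mul(Add(-28, X), Add(-33, X))), Rational(1, 2)) = Pow(Add(X, Mul(Add(-33, X), Add(-28, X))), Rational(1, 2)))
Add(Function('p')(-20), Mul(-1, Function('c')(-44))) = Add(Add(-3, -20), Mul(-1, Pow(Add(924, Pow(-44, 2), Mul(-60, -44)), Rational(1, 2)))) = Add(-23, Mul(-1, Pow(Add(924, 1936, 2640), Rational(1, 2)))) = Add(-23, Mul(-1, Pow(5500, Rational(1, 2)))) = Add(-23, Mul(-1, Mul(10, Pow(55, Rational(1, 2))))) = Add(-23, Mul(-10, Pow(55, Rational(1, 2))))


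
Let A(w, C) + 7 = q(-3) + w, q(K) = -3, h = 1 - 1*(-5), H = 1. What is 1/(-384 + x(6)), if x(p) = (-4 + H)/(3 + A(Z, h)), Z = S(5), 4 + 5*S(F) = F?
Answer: -34/13041 ≈ -0.0026072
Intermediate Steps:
h = 6 (h = 1 + 5 = 6)
S(F) = -⅘ + F/5
Z = ⅕ (Z = -⅘ + (⅕)*5 = -⅘ + 1 = ⅕ ≈ 0.20000)
A(w, C) = -10 + w (A(w, C) = -7 + (-3 + w) = -10 + w)
x(p) = 15/34 (x(p) = (-4 + 1)/(3 + (-10 + ⅕)) = -3/(3 - 49/5) = -3/(-34/5) = -3*(-5/34) = 15/34)
1/(-384 + x(6)) = 1/(-384 + 15/34) = 1/(-13041/34) = -34/13041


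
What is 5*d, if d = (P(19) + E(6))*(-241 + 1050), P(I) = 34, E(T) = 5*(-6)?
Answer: 16180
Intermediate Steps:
E(T) = -30
d = 3236 (d = (34 - 30)*(-241 + 1050) = 4*809 = 3236)
5*d = 5*3236 = 16180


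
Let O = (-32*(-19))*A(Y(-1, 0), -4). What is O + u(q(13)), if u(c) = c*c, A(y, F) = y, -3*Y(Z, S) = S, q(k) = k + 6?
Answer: 361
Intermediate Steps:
q(k) = 6 + k
Y(Z, S) = -S/3
u(c) = c²
O = 0 (O = (-32*(-19))*(-⅓*0) = 608*0 = 0)
O + u(q(13)) = 0 + (6 + 13)² = 0 + 19² = 0 + 361 = 361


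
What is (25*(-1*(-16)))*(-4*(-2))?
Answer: 3200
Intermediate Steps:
(25*(-1*(-16)))*(-4*(-2)) = (25*16)*8 = 400*8 = 3200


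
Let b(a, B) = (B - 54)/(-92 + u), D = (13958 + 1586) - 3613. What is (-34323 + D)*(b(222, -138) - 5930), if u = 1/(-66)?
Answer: 806116881456/6073 ≈ 1.3274e+8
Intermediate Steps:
u = -1/66 ≈ -0.015152
D = 11931 (D = 15544 - 3613 = 11931)
b(a, B) = 3564/6073 - 66*B/6073 (b(a, B) = (B - 54)/(-92 - 1/66) = (-54 + B)/(-6073/66) = (-54 + B)*(-66/6073) = 3564/6073 - 66*B/6073)
(-34323 + D)*(b(222, -138) - 5930) = (-34323 + 11931)*((3564/6073 - 66/6073*(-138)) - 5930) = -22392*((3564/6073 + 9108/6073) - 5930) = -22392*(12672/6073 - 5930) = -22392*(-36000218/6073) = 806116881456/6073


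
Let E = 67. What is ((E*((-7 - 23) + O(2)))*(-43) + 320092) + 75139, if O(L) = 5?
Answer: 467256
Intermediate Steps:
((E*((-7 - 23) + O(2)))*(-43) + 320092) + 75139 = ((67*((-7 - 23) + 5))*(-43) + 320092) + 75139 = ((67*(-30 + 5))*(-43) + 320092) + 75139 = ((67*(-25))*(-43) + 320092) + 75139 = (-1675*(-43) + 320092) + 75139 = (72025 + 320092) + 75139 = 392117 + 75139 = 467256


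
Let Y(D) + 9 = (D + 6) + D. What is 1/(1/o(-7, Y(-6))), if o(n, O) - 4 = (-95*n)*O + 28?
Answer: -9943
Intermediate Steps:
Y(D) = -3 + 2*D (Y(D) = -9 + ((D + 6) + D) = -9 + ((6 + D) + D) = -9 + (6 + 2*D) = -3 + 2*D)
o(n, O) = 32 - 95*O*n (o(n, O) = 4 + ((-95*n)*O + 28) = 4 + (-95*O*n + 28) = 4 + (28 - 95*O*n) = 32 - 95*O*n)
1/(1/o(-7, Y(-6))) = 1/(1/(32 - 95*(-3 + 2*(-6))*(-7))) = 1/(1/(32 - 95*(-3 - 12)*(-7))) = 1/(1/(32 - 95*(-15)*(-7))) = 1/(1/(32 - 9975)) = 1/(1/(-9943)) = 1/(-1/9943) = -9943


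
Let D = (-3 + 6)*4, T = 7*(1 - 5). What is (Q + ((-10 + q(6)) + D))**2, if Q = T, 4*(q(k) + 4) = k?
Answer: 3249/4 ≈ 812.25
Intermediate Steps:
q(k) = -4 + k/4
T = -28 (T = 7*(-4) = -28)
Q = -28
D = 12 (D = 3*4 = 12)
(Q + ((-10 + q(6)) + D))**2 = (-28 + ((-10 + (-4 + (1/4)*6)) + 12))**2 = (-28 + ((-10 + (-4 + 3/2)) + 12))**2 = (-28 + ((-10 - 5/2) + 12))**2 = (-28 + (-25/2 + 12))**2 = (-28 - 1/2)**2 = (-57/2)**2 = 3249/4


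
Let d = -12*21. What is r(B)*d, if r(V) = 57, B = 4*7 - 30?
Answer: -14364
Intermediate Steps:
B = -2 (B = 28 - 30 = -2)
d = -252
r(B)*d = 57*(-252) = -14364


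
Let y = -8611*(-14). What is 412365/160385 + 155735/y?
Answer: 14937961637/3867010658 ≈ 3.8629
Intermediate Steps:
y = 120554
412365/160385 + 155735/y = 412365/160385 + 155735/120554 = 412365*(1/160385) + 155735*(1/120554) = 82473/32077 + 155735/120554 = 14937961637/3867010658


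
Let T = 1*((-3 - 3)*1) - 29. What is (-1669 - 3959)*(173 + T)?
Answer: -776664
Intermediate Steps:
T = -35 (T = 1*(-6*1) - 29 = 1*(-6) - 29 = -6 - 29 = -35)
(-1669 - 3959)*(173 + T) = (-1669 - 3959)*(173 - 35) = -5628*138 = -776664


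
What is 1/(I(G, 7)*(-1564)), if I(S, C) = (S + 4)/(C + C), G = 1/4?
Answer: -14/6647 ≈ -0.0021062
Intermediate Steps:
G = ¼ ≈ 0.25000
I(S, C) = (4 + S)/(2*C) (I(S, C) = (4 + S)/((2*C)) = (4 + S)*(1/(2*C)) = (4 + S)/(2*C))
1/(I(G, 7)*(-1564)) = 1/(((½)*(4 + ¼)/7)*(-1564)) = 1/(((½)*(⅐)*(17/4))*(-1564)) = 1/((17/56)*(-1564)) = 1/(-6647/14) = -14/6647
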